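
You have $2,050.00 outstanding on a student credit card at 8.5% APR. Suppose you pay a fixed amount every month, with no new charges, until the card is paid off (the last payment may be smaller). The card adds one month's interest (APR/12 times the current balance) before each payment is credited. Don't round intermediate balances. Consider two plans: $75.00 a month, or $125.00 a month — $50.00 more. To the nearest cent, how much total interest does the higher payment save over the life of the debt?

$99.60

Monthly rate r = 8.5%/12 = 0.708333% = 0.00708333.
At $75.00/mo: n = ⌈−ln(1 − rB₀/P)/ln(1+r)⌉ = 31 payments (last $36.60); total interest = total paid − $2,050.00 = $236.60.
At $125.00/mo: 18 payments (last $62.00); total interest $137.00.
Interest saved = $236.60 − $137.00 = $99.60.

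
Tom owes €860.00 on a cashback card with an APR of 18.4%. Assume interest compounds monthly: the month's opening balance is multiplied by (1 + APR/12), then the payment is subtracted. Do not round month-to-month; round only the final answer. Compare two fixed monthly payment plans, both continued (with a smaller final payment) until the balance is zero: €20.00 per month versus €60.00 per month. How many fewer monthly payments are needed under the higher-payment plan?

Monthly rate r = 18.4%/12 = 1.53333% = 0.0153333.
At €20.00/mo: n = ⌈−ln(1 − rB₀/P)/ln(1+r)⌉ = 71 payments (last €15.36); total interest = total paid − €860.00 = €555.36.
At €60.00/mo: 17 payments (last €18.65); total interest €118.65.
Payments saved = 71 − 17 = 54.

54 fewer payments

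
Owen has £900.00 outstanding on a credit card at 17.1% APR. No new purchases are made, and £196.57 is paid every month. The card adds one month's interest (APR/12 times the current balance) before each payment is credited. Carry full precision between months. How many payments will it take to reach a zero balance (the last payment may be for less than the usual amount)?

5 payments

Monthly rate r = 17.1%/12 = 1.425% = 0.01425.
Recurrence: B ← B·(1+r) − £196.57.
Month 1: interest £12.83; balance after payment £716.26.
Month 2: interest £10.21; balance after payment £529.89.
Month 3: interest £7.55; balance after payment £340.87.
Month 4: interest £4.86; balance after payment £149.16.
Month 5: interest £2.13; balance after payment £0.00.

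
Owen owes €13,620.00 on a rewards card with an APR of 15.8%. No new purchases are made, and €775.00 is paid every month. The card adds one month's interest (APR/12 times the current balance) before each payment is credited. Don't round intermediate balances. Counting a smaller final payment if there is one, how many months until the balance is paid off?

21 months

Monthly rate r = 15.8%/12 = 1.31667% = 0.0131667.
Recurrence: B ← B·(1+r) − €775.00.
Month 1: interest €179.33; balance after payment €13,024.33.
Month 2: interest €171.49; balance after payment €12,420.82.
Closed form: n = −ln(1 − rB₀/P)/ln(1+r) = −ln(0.76861)/ln(1.01317) ≈ 20.119, so the balance reaches zero during payment 21.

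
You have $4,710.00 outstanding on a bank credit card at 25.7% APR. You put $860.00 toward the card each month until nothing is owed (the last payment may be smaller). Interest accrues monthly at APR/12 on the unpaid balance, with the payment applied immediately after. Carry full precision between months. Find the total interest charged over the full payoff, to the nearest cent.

$354.29

Monthly rate r = 25.7%/12 = 2.14167% = 0.0214167.
Payoff takes n = ⌈−ln(1 − rB₀/P)/ln(1+r)⌉ = ⌈5.888⌉ = 6 payments; the last is $764.29.
Total paid = 5·$860.00 + $764.29 = $5,064.29.
Total interest = total paid − principal = $5,064.29 − $4,710.00 = $354.29.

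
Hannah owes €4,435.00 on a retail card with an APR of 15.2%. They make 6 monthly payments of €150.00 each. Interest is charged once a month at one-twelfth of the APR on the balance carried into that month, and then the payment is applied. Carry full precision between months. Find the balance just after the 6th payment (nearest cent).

€3,853.93

Monthly rate r = 15.2%/12 = 1.26667% = 0.0126667.
Each month: B ← B·(1+r) − €150.00.
Month 1: interest €56.18; balance after payment €4,341.18.
Month 2: interest €54.99; balance after payment €4,246.16.
Month 3: interest €53.78; balance after payment €4,149.95.
Month 4: interest €52.57; balance after payment €4,052.52.
Month 5: interest €51.33; balance after payment €3,953.85.
Month 6: interest €50.08; balance after payment €3,853.93.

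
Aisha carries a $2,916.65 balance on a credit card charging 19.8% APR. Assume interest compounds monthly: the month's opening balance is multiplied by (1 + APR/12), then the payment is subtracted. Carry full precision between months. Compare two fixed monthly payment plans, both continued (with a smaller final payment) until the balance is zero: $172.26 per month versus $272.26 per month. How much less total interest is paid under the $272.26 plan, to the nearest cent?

$212.53

Monthly rate r = 19.8%/12 = 1.65% = 0.0165.
At $172.26/mo: n = ⌈−ln(1 − rB₀/P)/ln(1+r)⌉ = 21 payments (last $3.46); total interest = total paid − $2,916.65 = $532.01.
At $272.26/mo: 12 payments (last $241.27); total interest $319.48.
Interest saved = $532.01 − $319.48 = $212.53.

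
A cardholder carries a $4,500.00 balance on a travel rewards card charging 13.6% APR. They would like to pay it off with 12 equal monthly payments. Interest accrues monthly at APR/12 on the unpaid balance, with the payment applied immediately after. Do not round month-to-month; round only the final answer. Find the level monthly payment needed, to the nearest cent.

$403.20

Monthly rate r = 13.6%/12 = 1.13333% = 0.0113333.
Level-payment amortization: P = B₀·r / (1 − (1+r)^(−n)) = 4500.00·0.0113333 / (1 − 1.01133^(−12)).
Denominator 1 − (1+r)^(−12) = 0.126489481.
P = 51 / 0.126489481 ≈ 403.20.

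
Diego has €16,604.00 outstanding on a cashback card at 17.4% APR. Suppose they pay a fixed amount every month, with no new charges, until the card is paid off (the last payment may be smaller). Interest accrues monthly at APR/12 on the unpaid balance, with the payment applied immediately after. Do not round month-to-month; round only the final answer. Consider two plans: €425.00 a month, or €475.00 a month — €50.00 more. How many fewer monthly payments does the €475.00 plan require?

Monthly rate r = 17.4%/12 = 1.45% = 0.0145.
At €425.00/mo: n = ⌈−ln(1 − rB₀/P)/ln(1+r)⌉ = 59 payments (last €26.10); total interest = total paid − €16,604.00 = €8,072.10.
At €475.00/mo: 50 payments (last €51.87); total interest €6,722.87.
Payments saved = 59 − 50 = 9.

9 fewer payments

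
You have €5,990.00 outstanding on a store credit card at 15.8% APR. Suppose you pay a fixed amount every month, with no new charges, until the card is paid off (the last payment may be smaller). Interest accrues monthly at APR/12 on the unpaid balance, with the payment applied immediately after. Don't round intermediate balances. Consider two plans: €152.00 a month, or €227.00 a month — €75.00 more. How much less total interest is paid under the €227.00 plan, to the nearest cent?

Monthly rate r = 15.8%/12 = 1.31667% = 0.0131667.
At €152.00/mo: n = ⌈−ln(1 − rB₀/P)/ln(1+r)⌉ = 56 payments (last €141.58); total interest = total paid − €5,990.00 = €2,511.58.
At €227.00/mo: 33 payments (last €143.77); total interest €1,417.77.
Interest saved = €2,511.58 − €1,417.77 = €1,093.81.

€1,093.81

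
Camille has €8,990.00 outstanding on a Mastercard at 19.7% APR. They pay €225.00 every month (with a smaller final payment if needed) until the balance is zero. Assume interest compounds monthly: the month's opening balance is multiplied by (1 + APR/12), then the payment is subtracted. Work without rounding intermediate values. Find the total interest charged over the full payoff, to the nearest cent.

€5,753.07

Monthly rate r = 19.7%/12 = 1.64167% = 0.0164167.
Payoff takes n = ⌈−ln(1 − rB₀/P)/ln(1+r)⌉ = ⌈65.523⌉ = 66 payments; the last is €118.07.
Total paid = 65·€225.00 + €118.07 = €14,743.07.
Total interest = total paid − principal = €14,743.07 − €8,990.00 = €5,753.07.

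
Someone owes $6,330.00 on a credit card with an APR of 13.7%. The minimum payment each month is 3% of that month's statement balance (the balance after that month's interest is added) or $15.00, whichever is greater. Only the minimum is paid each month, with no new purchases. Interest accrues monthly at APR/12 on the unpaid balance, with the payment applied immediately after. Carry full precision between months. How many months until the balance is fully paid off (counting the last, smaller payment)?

Monthly rate r = 13.7%/12 = 1.14167% = 0.0114167.
While 3% of the post-interest balance exceeds $15.00, each month B ← (B·(1+r))·(1 − 0.03), i.e. B shrinks by the factor (1+r)·0.97 = 0.98107.
This holds for months 1–134. Entering month 135 the balance is $489.16; 3% of the post-interest balance is now below $15.00, so the flat $15.00 minimum applies from here.
From month 135 a fixed $15.00 at rate r clears $489.16 in 42 more payments. Total: 134 + 42 = 176 months.

176 months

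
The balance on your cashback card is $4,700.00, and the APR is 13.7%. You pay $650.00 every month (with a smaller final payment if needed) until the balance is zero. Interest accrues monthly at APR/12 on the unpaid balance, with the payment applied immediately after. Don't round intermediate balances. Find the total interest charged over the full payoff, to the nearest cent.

Monthly rate r = 13.7%/12 = 1.14167% = 0.0114167.
Payoff takes n = ⌈−ln(1 − rB₀/P)/ln(1+r)⌉ = ⌈7.590⌉ = 8 payments; the last is $384.22.
Total paid = 7·$650.00 + $384.22 = $4,934.22.
Total interest = total paid − principal = $4,934.22 − $4,700.00 = $234.22.

$234.22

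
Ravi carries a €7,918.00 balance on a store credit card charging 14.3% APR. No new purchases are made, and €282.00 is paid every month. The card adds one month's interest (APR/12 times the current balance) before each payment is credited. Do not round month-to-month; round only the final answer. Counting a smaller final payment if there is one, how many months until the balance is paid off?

35 months

Monthly rate r = 14.3%/12 = 1.19167% = 0.0119167.
Recurrence: B ← B·(1+r) − €282.00.
Month 1: interest €94.36; balance after payment €7,730.36.
Month 2: interest €92.12; balance after payment €7,540.48.
Closed form: n = −ln(1 − rB₀/P)/ln(1+r) = −ln(0.6654)/ln(1.01192) ≈ 34.387, so the balance reaches zero during payment 35.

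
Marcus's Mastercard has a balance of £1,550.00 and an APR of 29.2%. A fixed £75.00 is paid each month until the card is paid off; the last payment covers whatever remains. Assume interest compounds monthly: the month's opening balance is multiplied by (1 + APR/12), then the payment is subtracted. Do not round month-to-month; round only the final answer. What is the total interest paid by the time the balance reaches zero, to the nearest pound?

Monthly rate r = 29.2%/12 = 2.43333% = 0.0243333.
Payoff takes n = ⌈−ln(1 − rB₀/P)/ln(1+r)⌉ = ⌈29.072⌉ = 30 payments; the last is £5.44.
Total paid = 29·£75.00 + £5.44 = £2,180.44.
Total interest = total paid − principal = £2,180.44 − £1,550.00 = £630.44.

£630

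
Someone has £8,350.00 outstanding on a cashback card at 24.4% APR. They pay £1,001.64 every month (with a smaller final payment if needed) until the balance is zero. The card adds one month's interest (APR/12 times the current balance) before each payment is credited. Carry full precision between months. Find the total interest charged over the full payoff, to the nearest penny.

£893.91

Monthly rate r = 24.4%/12 = 2.03333% = 0.0203333.
Payoff takes n = ⌈−ln(1 − rB₀/P)/ln(1+r)⌉ = ⌈9.227⌉ = 10 payments; the last is £229.15.
Total paid = 9·£1,001.64 + £229.15 = £9,243.91.
Total interest = total paid − principal = £9,243.91 − £8,350.00 = £893.91.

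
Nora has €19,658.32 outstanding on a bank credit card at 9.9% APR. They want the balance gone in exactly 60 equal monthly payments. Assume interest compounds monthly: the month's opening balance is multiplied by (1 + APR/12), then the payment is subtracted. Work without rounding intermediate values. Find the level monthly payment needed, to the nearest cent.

€416.71

Monthly rate r = 9.9%/12 = 0.825% = 0.00825.
Level-payment amortization: P = B₀·r / (1 − (1+r)^(−n)) = 19658.32·0.00825 / (1 − 1.00825^(−60)).
Denominator 1 − (1+r)^(−60) = 0.389189971.
P = 162.181 / 0.389189971 ≈ 416.71.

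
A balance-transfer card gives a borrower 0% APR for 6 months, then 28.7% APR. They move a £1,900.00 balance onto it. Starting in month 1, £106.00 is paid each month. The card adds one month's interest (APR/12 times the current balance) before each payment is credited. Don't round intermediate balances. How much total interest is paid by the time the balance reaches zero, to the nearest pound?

£242

Promo months 1–6 at r₀ = 0%/12 = 0; months 7+ at r₁ = 28.7%/12 = 0.0239167.
After month 6 (no interest yet): B = £1,900.00 − 6·£106.00 = £1,264.00.
Then at r₁ with £106.00/mo: n₂ = −ln(1 − r₁·B/P)/ln(1+r₁) ≈ 14.21 → 15 more payments.
Total paid = 20·£106.00 + £21.97 = £2,141.97; interest = £2,141.97 − £1,900.00 = £241.97.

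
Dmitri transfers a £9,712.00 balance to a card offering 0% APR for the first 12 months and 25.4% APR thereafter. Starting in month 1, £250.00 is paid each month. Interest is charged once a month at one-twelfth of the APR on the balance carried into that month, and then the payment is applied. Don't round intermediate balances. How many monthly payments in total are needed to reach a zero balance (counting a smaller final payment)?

53 payments

Promo months 1–12 at r₀ = 0%/12 = 0; months 13+ at r₁ = 25.4%/12 = 0.0211667.
After month 12 (no interest yet): B = £9,712.00 − 12·£250.00 = £6,712.00.
Then at r₁ with £250.00/mo: n₂ = −ln(1 − r₁·B/P)/ln(1+r₁) ≈ 40.10 → 41 more payments.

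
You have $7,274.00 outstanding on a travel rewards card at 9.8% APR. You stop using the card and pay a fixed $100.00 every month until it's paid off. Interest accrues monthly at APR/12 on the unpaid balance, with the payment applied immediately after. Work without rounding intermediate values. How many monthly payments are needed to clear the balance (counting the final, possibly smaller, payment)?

111 payments

Monthly rate r = 9.8%/12 = 0.816667% = 0.00816667.
Recurrence: B ← B·(1+r) − $100.00.
Month 1: interest $59.40; balance after payment $7,233.40.
Month 2: interest $59.07; balance after payment $7,192.48.
Closed form: n = −ln(1 − rB₀/P)/ln(1+r) = −ln(0.40596)/ln(1.00817) ≈ 110.839, so the balance reaches zero during payment 111.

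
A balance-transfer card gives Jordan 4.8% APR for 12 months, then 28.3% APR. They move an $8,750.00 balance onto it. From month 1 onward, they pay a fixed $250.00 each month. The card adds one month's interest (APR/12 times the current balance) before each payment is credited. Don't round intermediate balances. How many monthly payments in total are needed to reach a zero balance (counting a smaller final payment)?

49 payments

Promo months 1–12 at r₀ = 4.8%/12 = 0.004; months 13+ at r₁ = 28.3%/12 = 0.0235833.
After month 12: iterate B ← B·(1+r₀) − $250.00 for 12 months → $6,112.48.
Then at r₁ with $250.00/mo: n₂ = −ln(1 − r₁·B/P)/ln(1+r₁) ≈ 36.87 → 37 more payments.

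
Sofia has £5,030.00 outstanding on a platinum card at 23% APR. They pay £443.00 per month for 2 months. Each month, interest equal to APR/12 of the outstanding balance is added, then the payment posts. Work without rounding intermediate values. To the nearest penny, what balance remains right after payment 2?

Monthly rate r = 23%/12 = 1.91667% = 0.0191667.
Each month: B ← B·(1+r) − £443.00.
Month 1: interest £96.41; balance after payment £4,683.41.
Month 2: interest £89.77; balance after payment £4,330.17.

£4,330.17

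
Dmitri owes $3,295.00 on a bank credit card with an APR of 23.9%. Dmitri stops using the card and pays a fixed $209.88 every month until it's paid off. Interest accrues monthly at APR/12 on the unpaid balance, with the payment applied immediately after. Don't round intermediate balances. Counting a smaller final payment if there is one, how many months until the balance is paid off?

20 payments

Monthly rate r = 23.9%/12 = 1.99167% = 0.0199167.
Recurrence: B ← B·(1+r) − $209.88.
Month 1: interest $65.63; balance after payment $3,150.75.
Month 2: interest $62.75; balance after payment $3,003.62.
Closed form: n = −ln(1 − rB₀/P)/ln(1+r) = −ln(0.68732)/ln(1.01992) ≈ 19.013, so the balance reaches zero during payment 20.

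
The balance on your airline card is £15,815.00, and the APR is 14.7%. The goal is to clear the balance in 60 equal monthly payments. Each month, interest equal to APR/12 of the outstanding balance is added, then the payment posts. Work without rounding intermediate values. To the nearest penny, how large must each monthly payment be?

£373.75

Monthly rate r = 14.7%/12 = 1.225% = 0.01225.
Level-payment amortization: P = B₀·r / (1 − (1+r)^(−n)) = 15815.00·0.01225 / (1 − 1.01225^(−60)).
Denominator 1 − (1+r)^(−60) = 0.518348548.
P = 193.734 / 0.518348548 ≈ 373.75.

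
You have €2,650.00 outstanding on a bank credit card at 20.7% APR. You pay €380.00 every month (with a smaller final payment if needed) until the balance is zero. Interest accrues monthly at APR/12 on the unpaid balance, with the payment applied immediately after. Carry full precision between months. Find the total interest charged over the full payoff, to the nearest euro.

Monthly rate r = 20.7%/12 = 1.725% = 0.01725.
Payoff takes n = ⌈−ln(1 − rB₀/P)/ln(1+r)⌉ = ⌈7.494⌉ = 8 payments; the last is €188.55.
Total paid = 7·€380.00 + €188.55 = €2,848.55.
Total interest = total paid − principal = €2,848.55 − €2,650.00 = €198.55.

€199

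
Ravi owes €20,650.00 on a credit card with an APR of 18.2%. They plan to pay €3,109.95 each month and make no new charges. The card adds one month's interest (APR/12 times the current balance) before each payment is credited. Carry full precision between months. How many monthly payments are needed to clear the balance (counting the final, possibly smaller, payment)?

8 months

Monthly rate r = 18.2%/12 = 1.51667% = 0.0151667.
Recurrence: B ← B·(1+r) − €3,109.95.
Month 1: interest €313.19; balance after payment €17,853.24.
Month 2: interest €270.77; balance after payment €15,014.07.
Closed form: n = −ln(1 − rB₀/P)/ln(1+r) = −ln(0.89929)/ln(1.01517) ≈ 7.052, so the balance reaches zero during payment 8.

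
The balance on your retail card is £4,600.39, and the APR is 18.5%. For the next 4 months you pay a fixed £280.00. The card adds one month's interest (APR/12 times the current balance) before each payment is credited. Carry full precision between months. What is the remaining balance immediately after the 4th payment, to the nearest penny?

£3,744.54

Monthly rate r = 18.5%/12 = 1.54167% = 0.0154167.
Each month: B ← B·(1+r) − £280.00.
Month 1: interest £70.92; balance after payment £4,391.31.
Month 2: interest £67.70; balance after payment £4,179.01.
Month 3: interest £64.43; balance after payment £3,963.44.
Month 4: interest £61.10; balance after payment £3,744.54.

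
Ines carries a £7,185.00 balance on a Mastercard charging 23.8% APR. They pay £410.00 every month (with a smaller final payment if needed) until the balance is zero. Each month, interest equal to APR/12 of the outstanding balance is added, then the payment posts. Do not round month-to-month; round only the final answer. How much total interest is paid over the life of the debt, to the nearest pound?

Monthly rate r = 23.8%/12 = 1.98333% = 0.0198333.
Payoff takes n = ⌈−ln(1 − rB₀/P)/ln(1+r)⌉ = ⌈21.745⌉ = 22 payments; the last is £306.05.
Total paid = 21·£410.00 + £306.05 = £8,916.05.
Total interest = total paid − principal = £8,916.05 − £7,185.00 = £1,731.05.

£1,731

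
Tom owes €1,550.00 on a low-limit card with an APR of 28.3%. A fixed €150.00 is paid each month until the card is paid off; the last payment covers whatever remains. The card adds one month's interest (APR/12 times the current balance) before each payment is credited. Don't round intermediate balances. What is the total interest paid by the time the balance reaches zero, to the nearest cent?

Monthly rate r = 28.3%/12 = 2.35833% = 0.0235833.
Payoff takes n = ⌈−ln(1 − rB₀/P)/ln(1+r)⌉ = ⌈11.983⌉ = 12 payments; the last is €147.43.
Total paid = 11·€150.00 + €147.43 = €1,797.43.
Total interest = total paid − principal = €1,797.43 − €1,550.00 = €247.43.

€247.43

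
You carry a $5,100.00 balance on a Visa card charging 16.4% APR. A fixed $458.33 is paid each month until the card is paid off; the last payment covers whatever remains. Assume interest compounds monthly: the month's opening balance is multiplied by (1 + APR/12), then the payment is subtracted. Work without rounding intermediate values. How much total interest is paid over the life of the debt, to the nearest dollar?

Monthly rate r = 16.4%/12 = 1.36667% = 0.0136667.
Payoff takes n = ⌈−ln(1 − rB₀/P)/ln(1+r)⌉ = ⌈12.153⌉ = 13 payments; the last is $70.37.
Total paid = 12·$458.33 + $70.37 = $5,570.33.
Total interest = total paid − principal = $5,570.33 − $5,100.00 = $470.33.

$470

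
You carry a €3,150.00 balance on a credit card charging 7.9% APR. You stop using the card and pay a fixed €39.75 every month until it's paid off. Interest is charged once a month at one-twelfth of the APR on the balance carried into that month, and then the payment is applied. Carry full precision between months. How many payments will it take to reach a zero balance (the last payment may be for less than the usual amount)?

113 months

Monthly rate r = 7.9%/12 = 0.658333% = 0.00658333.
Recurrence: B ← B·(1+r) − €39.75.
Month 1: interest €20.74; balance after payment €3,130.99.
Month 2: interest €20.61; balance after payment €3,111.85.
Closed form: n = −ln(1 − rB₀/P)/ln(1+r) = −ln(0.4783)/ln(1.00658) ≈ 112.396, so the balance reaches zero during payment 113.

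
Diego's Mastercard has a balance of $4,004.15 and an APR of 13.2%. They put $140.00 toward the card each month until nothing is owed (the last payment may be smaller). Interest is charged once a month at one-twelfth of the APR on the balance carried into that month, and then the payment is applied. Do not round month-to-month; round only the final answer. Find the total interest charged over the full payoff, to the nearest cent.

$830.42

Monthly rate r = 13.2%/12 = 1.1% = 0.011.
Payoff takes n = ⌈−ln(1 − rB₀/P)/ln(1+r)⌉ = ⌈34.531⌉ = 35 payments; the last is $74.57.
Total paid = 34·$140.00 + $74.57 = $4,834.57.
Total interest = total paid − principal = $4,834.57 − $4,004.15 = $830.42.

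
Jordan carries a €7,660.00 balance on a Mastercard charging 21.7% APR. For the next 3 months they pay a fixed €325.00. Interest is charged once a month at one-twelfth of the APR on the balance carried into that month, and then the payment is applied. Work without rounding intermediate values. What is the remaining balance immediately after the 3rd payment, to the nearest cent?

Monthly rate r = 21.7%/12 = 1.80833% = 0.0180833.
Each month: B ← B·(1+r) − €325.00.
Month 1: interest €138.52; balance after payment €7,473.52.
Month 2: interest €135.15; balance after payment €7,283.66.
Month 3: interest €131.71; balance after payment €7,090.38.

€7,090.38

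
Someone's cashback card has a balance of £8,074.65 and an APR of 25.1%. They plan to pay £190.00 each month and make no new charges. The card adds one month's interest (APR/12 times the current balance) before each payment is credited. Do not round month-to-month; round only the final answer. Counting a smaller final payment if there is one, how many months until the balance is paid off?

107 payments

Monthly rate r = 25.1%/12 = 2.09167% = 0.0209167.
Recurrence: B ← B·(1+r) − £190.00.
Month 1: interest £168.89; balance after payment £8,053.54.
Month 2: interest £168.45; balance after payment £8,032.00.
Closed form: n = −ln(1 − rB₀/P)/ln(1+r) = −ln(0.11108)/ln(1.02092) ≈ 106.155, so the balance reaches zero during payment 107.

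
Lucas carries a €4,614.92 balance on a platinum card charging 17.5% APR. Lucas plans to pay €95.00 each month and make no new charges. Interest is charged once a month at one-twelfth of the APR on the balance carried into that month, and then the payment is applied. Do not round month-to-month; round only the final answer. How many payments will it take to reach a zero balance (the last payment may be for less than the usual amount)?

Monthly rate r = 17.5%/12 = 1.45833% = 0.0145833.
Recurrence: B ← B·(1+r) − €95.00.
Month 1: interest €67.30; balance after payment €4,587.22.
Month 2: interest €66.90; balance after payment €4,559.12.
Closed form: n = −ln(1 − rB₀/P)/ln(1+r) = −ln(0.29157)/ln(1.01458) ≈ 85.127, so the balance reaches zero during payment 86.

86 payments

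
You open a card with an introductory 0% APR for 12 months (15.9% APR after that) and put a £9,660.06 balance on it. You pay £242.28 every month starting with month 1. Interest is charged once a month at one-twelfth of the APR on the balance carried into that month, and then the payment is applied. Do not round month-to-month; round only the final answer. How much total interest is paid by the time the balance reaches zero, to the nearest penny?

£1,731.10

Promo months 1–12 at r₀ = 0%/12 = 0; months 13+ at r₁ = 15.9%/12 = 0.01325.
After month 12 (no interest yet): B = £9,660.06 − 12·£242.28 = £6,752.70.
Then at r₁ with £242.28/mo: n₂ = −ln(1 − r₁·B/P)/ln(1+r₁) ≈ 35.02 → 36 more payments.
Total paid = 47·£242.28 + £4.00 = £11,391.16; interest = £11,391.16 − £9,660.06 = £1,731.10.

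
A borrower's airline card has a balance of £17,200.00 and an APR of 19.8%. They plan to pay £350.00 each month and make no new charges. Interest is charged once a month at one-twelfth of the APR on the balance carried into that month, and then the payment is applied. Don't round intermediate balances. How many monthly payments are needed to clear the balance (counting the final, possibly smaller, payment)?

102 payments

Monthly rate r = 19.8%/12 = 1.65% = 0.0165.
Recurrence: B ← B·(1+r) − £350.00.
Month 1: interest £283.80; balance after payment £17,133.80.
Month 2: interest £282.71; balance after payment £17,066.51.
Closed form: n = −ln(1 − rB₀/P)/ln(1+r) = −ln(0.18914)/ln(1.0165) ≈ 101.755, so the balance reaches zero during payment 102.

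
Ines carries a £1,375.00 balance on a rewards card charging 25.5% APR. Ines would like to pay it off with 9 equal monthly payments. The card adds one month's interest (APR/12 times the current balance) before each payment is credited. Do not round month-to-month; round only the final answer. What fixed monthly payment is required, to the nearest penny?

Monthly rate r = 25.5%/12 = 2.125% = 0.02125.
Level-payment amortization: P = B₀·r / (1 − (1+r)^(−n)) = 1375.00·0.02125 / (1 − 1.02125^(−9)).
Denominator 1 − (1+r)^(−9) = 0.172417356.
P = 29.2188 / 0.172417356 ≈ 169.47.

£169.47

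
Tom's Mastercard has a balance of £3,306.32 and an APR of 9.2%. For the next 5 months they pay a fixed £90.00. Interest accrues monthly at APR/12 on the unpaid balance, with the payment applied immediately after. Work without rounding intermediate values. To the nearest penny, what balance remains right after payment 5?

£2,978.07

Monthly rate r = 9.2%/12 = 0.766667% = 0.00766667.
Each month: B ← B·(1+r) − £90.00.
Month 1: interest £25.35; balance after payment £3,241.67.
Month 2: interest £24.85; balance after payment £3,176.52.
Month 3: interest £24.35; balance after payment £3,110.87.
Month 4: interest £23.85; balance after payment £3,044.72.
Month 5: interest £23.34; balance after payment £2,978.07.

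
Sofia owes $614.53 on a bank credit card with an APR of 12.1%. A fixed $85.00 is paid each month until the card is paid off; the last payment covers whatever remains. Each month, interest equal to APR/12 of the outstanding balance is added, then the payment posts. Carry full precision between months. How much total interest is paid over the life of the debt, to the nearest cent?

Monthly rate r = 12.1%/12 = 1.00833% = 0.0100833.
Payoff takes n = ⌈−ln(1 − rB₀/P)/ln(1+r)⌉ = ⌈7.545⌉ = 8 payments; the last is $46.40.
Total paid = 7·$85.00 + $46.40 = $641.40.
Total interest = total paid − principal = $641.40 − $614.53 = $26.87.

$26.87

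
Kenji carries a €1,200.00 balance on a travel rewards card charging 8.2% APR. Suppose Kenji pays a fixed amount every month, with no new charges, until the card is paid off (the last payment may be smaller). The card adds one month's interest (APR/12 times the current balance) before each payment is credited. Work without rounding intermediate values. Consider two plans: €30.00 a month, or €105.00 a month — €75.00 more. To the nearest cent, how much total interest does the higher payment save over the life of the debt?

€152.81

Monthly rate r = 8.2%/12 = 0.683333% = 0.00683333.
At €30.00/mo: n = ⌈−ln(1 − rB₀/P)/ln(1+r)⌉ = 47 payments (last €26.54); total interest = total paid − €1,200.00 = €206.54.
At €105.00/mo: 12 payments (last €98.73); total interest €53.73.
Interest saved = €206.54 − €53.73 = €152.81.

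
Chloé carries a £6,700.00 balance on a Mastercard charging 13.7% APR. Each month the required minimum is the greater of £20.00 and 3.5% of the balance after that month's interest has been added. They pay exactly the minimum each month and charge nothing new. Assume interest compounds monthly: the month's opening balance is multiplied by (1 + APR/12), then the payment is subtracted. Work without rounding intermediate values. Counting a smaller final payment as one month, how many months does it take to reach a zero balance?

Monthly rate r = 13.7%/12 = 1.14167% = 0.0114167.
While 3.5% of the post-interest balance exceeds £20.00, each month B ← (B·(1+r))·(1 − 0.035), i.e. B shrinks by the factor (1+r)·0.965 = 0.97602.
This holds for months 1–102. Entering month 103 the balance is £563.29; 3.5% of the post-interest balance is now below £20.00, so the flat £20.00 minimum applies from here.
From month 103 a fixed £20.00 at rate r clears £563.29 in 35 more payments. Total: 102 + 35 = 137 months.

137 months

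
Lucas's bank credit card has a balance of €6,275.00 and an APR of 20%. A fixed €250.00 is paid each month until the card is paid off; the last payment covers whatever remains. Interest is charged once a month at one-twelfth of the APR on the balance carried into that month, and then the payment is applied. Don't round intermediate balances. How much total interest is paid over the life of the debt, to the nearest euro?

€1,921

Monthly rate r = 20%/12 = 1.66667% = 0.0166667.
Payoff takes n = ⌈−ln(1 − rB₀/P)/ln(1+r)⌉ = ⌈32.782⌉ = 33 payments; the last is €195.76.
Total paid = 32·€250.00 + €195.76 = €8,195.76.
Total interest = total paid − principal = €8,195.76 − €6,275.00 = €1,920.76.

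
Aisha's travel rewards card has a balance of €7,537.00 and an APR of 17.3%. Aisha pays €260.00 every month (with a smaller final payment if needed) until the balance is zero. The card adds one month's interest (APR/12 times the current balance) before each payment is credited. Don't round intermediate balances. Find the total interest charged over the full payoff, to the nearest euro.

€2,293

Monthly rate r = 17.3%/12 = 1.44167% = 0.0144167.
Payoff takes n = ⌈−ln(1 − rB₀/P)/ln(1+r)⌉ = ⌈37.806⌉ = 38 payments; the last is €209.80.
Total paid = 37·€260.00 + €209.80 = €9,829.80.
Total interest = total paid − principal = €9,829.80 − €7,537.00 = €2,292.80.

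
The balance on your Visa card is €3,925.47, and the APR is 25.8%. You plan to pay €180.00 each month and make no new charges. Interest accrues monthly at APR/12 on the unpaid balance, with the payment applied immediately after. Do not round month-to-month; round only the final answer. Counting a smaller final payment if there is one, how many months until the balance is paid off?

30 payments

Monthly rate r = 25.8%/12 = 2.15% = 0.0215.
Recurrence: B ← B·(1+r) − €180.00.
Month 1: interest €84.40; balance after payment €3,829.87.
Month 2: interest €82.34; balance after payment €3,732.21.
Closed form: n = −ln(1 − rB₀/P)/ln(1+r) = −ln(0.53112)/ln(1.0215) ≈ 29.746, so the balance reaches zero during payment 30.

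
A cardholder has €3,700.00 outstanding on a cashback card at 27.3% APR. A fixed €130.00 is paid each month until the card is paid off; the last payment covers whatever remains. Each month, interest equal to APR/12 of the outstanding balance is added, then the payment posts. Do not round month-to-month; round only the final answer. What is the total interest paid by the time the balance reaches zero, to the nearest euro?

Monthly rate r = 27.3%/12 = 2.275% = 0.02275.
Payoff takes n = ⌈−ln(1 − rB₀/P)/ln(1+r)⌉ = ⌈46.353⌉ = 47 payments; the last is €46.17.
Total paid = 46·€130.00 + €46.17 = €6,026.17.
Total interest = total paid − principal = €6,026.17 − €3,700.00 = €2,326.17.

€2,326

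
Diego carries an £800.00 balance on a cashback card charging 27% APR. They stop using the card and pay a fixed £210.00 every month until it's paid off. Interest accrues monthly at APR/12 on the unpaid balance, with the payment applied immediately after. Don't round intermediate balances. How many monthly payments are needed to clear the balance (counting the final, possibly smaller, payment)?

5 payments

Monthly rate r = 27%/12 = 2.25% = 0.0225.
Recurrence: B ← B·(1+r) − £210.00.
Month 1: interest £18.00; balance after payment £608.00.
Month 2: interest £13.68; balance after payment £411.68.
Month 3: interest £9.26; balance after payment £210.94.
Month 4: interest £4.75; balance after payment £5.69.
Month 5: interest £0.13; balance after payment £0.00.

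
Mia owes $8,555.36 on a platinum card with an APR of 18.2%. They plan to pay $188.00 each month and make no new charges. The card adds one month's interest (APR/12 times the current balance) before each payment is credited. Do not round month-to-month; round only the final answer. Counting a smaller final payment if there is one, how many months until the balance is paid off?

78 months

Monthly rate r = 18.2%/12 = 1.51667% = 0.0151667.
Recurrence: B ← B·(1+r) − $188.00.
Month 1: interest $129.76; balance after payment $8,497.12.
Month 2: interest $128.87; balance after payment $8,437.99.
Closed form: n = −ln(1 − rB₀/P)/ln(1+r) = −ln(0.30981)/ln(1.01517) ≈ 77.846, so the balance reaches zero during payment 78.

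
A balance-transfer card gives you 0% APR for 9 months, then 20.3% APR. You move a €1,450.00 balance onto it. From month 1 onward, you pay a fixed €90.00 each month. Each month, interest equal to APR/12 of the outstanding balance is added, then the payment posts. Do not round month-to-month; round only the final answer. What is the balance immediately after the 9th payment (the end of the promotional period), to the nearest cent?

Promo months 1–9 at r₀ = 0%/12 = 0; months 10+ at r₁ = 20.3%/12 = 0.0169167.
After month 9 (no interest yet): B = €1,450.00 − 9·€90.00 = €640.00.

€640.00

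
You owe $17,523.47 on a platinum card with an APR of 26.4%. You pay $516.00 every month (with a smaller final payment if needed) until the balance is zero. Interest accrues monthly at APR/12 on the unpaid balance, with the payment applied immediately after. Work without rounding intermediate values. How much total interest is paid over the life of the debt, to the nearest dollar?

$15,077

Monthly rate r = 26.4%/12 = 2.2% = 0.022.
Payoff takes n = ⌈−ln(1 − rB₀/P)/ln(1+r)⌉ = ⌈63.179⌉ = 64 payments; the last is $92.94.
Total paid = 63·$516.00 + $92.94 = $32,600.94.
Total interest = total paid − principal = $32,600.94 − $17,523.47 = $15,077.47.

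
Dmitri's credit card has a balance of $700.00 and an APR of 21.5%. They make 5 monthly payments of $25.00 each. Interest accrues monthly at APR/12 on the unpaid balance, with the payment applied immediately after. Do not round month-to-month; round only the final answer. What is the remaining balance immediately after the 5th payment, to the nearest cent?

Monthly rate r = 21.5%/12 = 1.79167% = 0.0179167.
Each month: B ← B·(1+r) − $25.00.
Month 1: interest $12.54; balance after payment $687.54.
Month 2: interest $12.32; balance after payment $674.86.
Month 3: interest $12.09; balance after payment $661.95.
Month 4: interest $11.86; balance after payment $648.81.
Month 5: interest $11.62; balance after payment $635.44.

$635.44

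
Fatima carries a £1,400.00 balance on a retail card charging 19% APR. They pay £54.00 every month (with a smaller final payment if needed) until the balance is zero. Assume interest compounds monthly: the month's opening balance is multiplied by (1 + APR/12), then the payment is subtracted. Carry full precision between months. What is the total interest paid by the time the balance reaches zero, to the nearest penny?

Monthly rate r = 19%/12 = 1.58333% = 0.0158333.
Payoff takes n = ⌈−ln(1 − rB₀/P)/ln(1+r)⌉ = ⌈33.641⌉ = 34 payments; the last is £34.69.
Total paid = 33·£54.00 + £34.69 = £1,816.69.
Total interest = total paid − principal = £1,816.69 − £1,400.00 = £416.69.

£416.69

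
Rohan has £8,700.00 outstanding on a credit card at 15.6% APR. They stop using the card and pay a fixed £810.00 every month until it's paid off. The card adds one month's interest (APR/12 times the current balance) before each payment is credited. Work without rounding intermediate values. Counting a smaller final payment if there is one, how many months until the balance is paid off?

Monthly rate r = 15.6%/12 = 1.3% = 0.013.
Recurrence: B ← B·(1+r) − £810.00.
Month 1: interest £113.10; balance after payment £8,003.10.
Month 2: interest £104.04; balance after payment £7,297.14.
Closed form: n = −ln(1 − rB₀/P)/ln(1+r) = −ln(0.86037)/ln(1.013) ≈ 11.644, so the balance reaches zero during payment 12.

12 months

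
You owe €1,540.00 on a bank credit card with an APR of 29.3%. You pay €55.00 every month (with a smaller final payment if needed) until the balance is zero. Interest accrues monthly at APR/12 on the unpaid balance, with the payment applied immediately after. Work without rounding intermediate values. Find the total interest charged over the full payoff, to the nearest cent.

Monthly rate r = 29.3%/12 = 2.44167% = 0.0244167.
Payoff takes n = ⌈−ln(1 − rB₀/P)/ln(1+r)⌉ = ⌈47.711⌉ = 48 payments; the last is €39.26.
Total paid = 47·€55.00 + €39.26 = €2,624.26.
Total interest = total paid − principal = €2,624.26 − €1,540.00 = €1,084.26.

€1,084.26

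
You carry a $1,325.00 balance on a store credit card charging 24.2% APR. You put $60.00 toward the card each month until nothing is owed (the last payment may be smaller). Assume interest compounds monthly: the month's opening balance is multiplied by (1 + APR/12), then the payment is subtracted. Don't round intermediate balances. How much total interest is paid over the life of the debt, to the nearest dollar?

$446

Monthly rate r = 24.2%/12 = 2.01667% = 0.0201667.
Payoff takes n = ⌈−ln(1 − rB₀/P)/ln(1+r)⌉ = ⌈29.521⌉ = 30 payments; the last is $31.40.
Total paid = 29·$60.00 + $31.40 = $1,771.40.
Total interest = total paid − principal = $1,771.40 − $1,325.00 = $446.40.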